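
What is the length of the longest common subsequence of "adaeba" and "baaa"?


LCS of "adaeba" and "baaa"
DP table:
           b    a    a    a
      0    0    0    0    0
  a   0    0    1    1    1
  d   0    0    1    1    1
  a   0    0    1    2    2
  e   0    0    1    2    2
  b   0    1    1    2    2
  a   0    1    2    2    3
LCS length = dp[6][4] = 3

3


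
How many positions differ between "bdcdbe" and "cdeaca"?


Comparing "bdcdbe" and "cdeaca" position by position:
  Position 0: 'b' vs 'c' => DIFFER
  Position 1: 'd' vs 'd' => same
  Position 2: 'c' vs 'e' => DIFFER
  Position 3: 'd' vs 'a' => DIFFER
  Position 4: 'b' vs 'c' => DIFFER
  Position 5: 'e' vs 'a' => DIFFER
Positions that differ: 5

5


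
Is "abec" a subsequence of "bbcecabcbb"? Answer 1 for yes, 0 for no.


Check if "abec" is a subsequence of "bbcecabcbb"
Greedy scan:
  Position 0 ('b'): no match needed
  Position 1 ('b'): no match needed
  Position 2 ('c'): no match needed
  Position 3 ('e'): no match needed
  Position 4 ('c'): no match needed
  Position 5 ('a'): matches sub[0] = 'a'
  Position 6 ('b'): matches sub[1] = 'b'
  Position 7 ('c'): no match needed
  Position 8 ('b'): no match needed
  Position 9 ('b'): no match needed
Only matched 2/4 characters => not a subsequence

0


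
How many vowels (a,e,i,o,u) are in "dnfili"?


Input: dnfili
Checking each character:
  'd' at position 0: consonant
  'n' at position 1: consonant
  'f' at position 2: consonant
  'i' at position 3: vowel (running total: 1)
  'l' at position 4: consonant
  'i' at position 5: vowel (running total: 2)
Total vowels: 2

2


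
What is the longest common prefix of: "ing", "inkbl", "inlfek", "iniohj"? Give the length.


Words: ing, inkbl, inlfek, iniohj
  Position 0: all 'i' => match
  Position 1: all 'n' => match
  Position 2: ('g', 'k', 'l', 'i') => mismatch, stop
LCP = "in" (length 2)

2


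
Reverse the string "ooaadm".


Input: ooaadm
Reading characters right to left:
  Position 5: 'm'
  Position 4: 'd'
  Position 3: 'a'
  Position 2: 'a'
  Position 1: 'o'
  Position 0: 'o'
Reversed: mdaaoo

mdaaoo


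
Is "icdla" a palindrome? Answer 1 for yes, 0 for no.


Input: icdla
Reversed: aldci
  Compare pos 0 ('i') with pos 4 ('a'): MISMATCH
  Compare pos 1 ('c') with pos 3 ('l'): MISMATCH
Result: not a palindrome

0


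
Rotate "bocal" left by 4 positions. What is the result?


Input: "bocal", rotate left by 4
First 4 characters: "boca"
Remaining characters: "l"
Concatenate remaining + first: "l" + "boca" = "lboca"

lboca


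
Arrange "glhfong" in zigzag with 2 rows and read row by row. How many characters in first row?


Zigzag "glhfong" into 2 rows:
Placing characters:
  'g' => row 0
  'l' => row 1
  'h' => row 0
  'f' => row 1
  'o' => row 0
  'n' => row 1
  'g' => row 0
Rows:
  Row 0: "ghog"
  Row 1: "lfn"
First row length: 4

4


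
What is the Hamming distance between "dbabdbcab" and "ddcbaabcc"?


Comparing "dbabdbcab" and "ddcbaabcc" position by position:
  Position 0: 'd' vs 'd' => same
  Position 1: 'b' vs 'd' => differ
  Position 2: 'a' vs 'c' => differ
  Position 3: 'b' vs 'b' => same
  Position 4: 'd' vs 'a' => differ
  Position 5: 'b' vs 'a' => differ
  Position 6: 'c' vs 'b' => differ
  Position 7: 'a' vs 'c' => differ
  Position 8: 'b' vs 'c' => differ
Total differences (Hamming distance): 7

7


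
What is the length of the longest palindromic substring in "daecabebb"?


Input: "daecabebb"
Checking substrings for palindromes:
  [5:8] "beb" (len 3) => palindrome
  [7:9] "bb" (len 2) => palindrome
Longest palindromic substring: "beb" with length 3

3


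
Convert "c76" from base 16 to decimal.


Input: "c76" in base 16
Positional expansion:
  Digit 'c' (value 12) x 16^2 = 3072
  Digit '7' (value 7) x 16^1 = 112
  Digit '6' (value 6) x 16^0 = 6
Sum = 3190

3190


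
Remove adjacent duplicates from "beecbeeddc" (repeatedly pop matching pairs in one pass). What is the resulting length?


Input: beecbeeddc
Stack-based adjacent duplicate removal:
  Read 'b': push. Stack: b
  Read 'e': push. Stack: be
  Read 'e': matches stack top 'e' => pop. Stack: b
  Read 'c': push. Stack: bc
  Read 'b': push. Stack: bcb
  Read 'e': push. Stack: bcbe
  Read 'e': matches stack top 'e' => pop. Stack: bcb
  Read 'd': push. Stack: bcbd
  Read 'd': matches stack top 'd' => pop. Stack: bcb
  Read 'c': push. Stack: bcbc
Final stack: "bcbc" (length 4)

4


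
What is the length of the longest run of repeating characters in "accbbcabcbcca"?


Input: "accbbcabcbcca"
Scanning for longest run:
  Position 1 ('c'): new char, reset run to 1
  Position 2 ('c'): continues run of 'c', length=2
  Position 3 ('b'): new char, reset run to 1
  Position 4 ('b'): continues run of 'b', length=2
  Position 5 ('c'): new char, reset run to 1
  Position 6 ('a'): new char, reset run to 1
  Position 7 ('b'): new char, reset run to 1
  Position 8 ('c'): new char, reset run to 1
  Position 9 ('b'): new char, reset run to 1
  Position 10 ('c'): new char, reset run to 1
  Position 11 ('c'): continues run of 'c', length=2
  Position 12 ('a'): new char, reset run to 1
Longest run: 'c' with length 2

2


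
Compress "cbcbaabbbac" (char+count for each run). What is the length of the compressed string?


Input: cbcbaabbbac
Runs:
  'c' x 1 => "c1"
  'b' x 1 => "b1"
  'c' x 1 => "c1"
  'b' x 1 => "b1"
  'a' x 2 => "a2"
  'b' x 3 => "b3"
  'a' x 1 => "a1"
  'c' x 1 => "c1"
Compressed: "c1b1c1b1a2b3a1c1"
Compressed length: 16

16


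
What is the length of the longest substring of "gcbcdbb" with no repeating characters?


Input: "gcbcdbb"
Sliding window (track last position of each char):
  Position 0 ('g'): window [0,0] length 1 -- new best
  Position 1 ('c'): window [0,1] length 2 -- new best
  Position 2 ('b'): window [0,2] length 3 -- new best
  Position 3 ('c'): repeat (last at 1), move window start to 2
  Position 3 ('c'): window [2,3] length 2
  Position 4 ('d'): window [2,4] length 3
  Position 5 ('b'): repeat (last at 2), move window start to 3
  Position 5 ('b'): window [3,5] length 3
  Position 6 ('b'): repeat (last at 5), move window start to 6
  Position 6 ('b'): window [6,6] length 1
Longest substring with no repeats: "gcb" with length 3

3


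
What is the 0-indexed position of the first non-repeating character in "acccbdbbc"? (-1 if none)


Input: acccbdbbc
Character frequencies:
  'a': 1
  'b': 3
  'c': 4
  'd': 1
Scanning left to right for freq == 1:
  Position 0 ('a'): unique! => answer = 0

0


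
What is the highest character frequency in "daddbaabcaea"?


Input: daddbaabcaea
Character counts:
  'a': 5
  'b': 2
  'c': 1
  'd': 3
  'e': 1
Maximum frequency: 5

5


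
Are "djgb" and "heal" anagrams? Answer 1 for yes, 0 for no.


Strings: "djgb", "heal"
Sorted first:  bdgj
Sorted second: aehl
Differ at position 0: 'b' vs 'a' => not anagrams

0


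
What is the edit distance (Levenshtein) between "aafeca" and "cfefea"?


Computing edit distance: "aafeca" -> "cfefea"
DP table:
           c    f    e    f    e    a
      0    1    2    3    4    5    6
  a   1    1    2    3    4    5    5
  a   2    2    2    3    4    5    5
  f   3    3    2    3    3    4    5
  e   4    4    3    2    3    3    4
  c   5    4    4    3    3    4    4
  a   6    5    5    4    4    4    4
Edit distance = dp[6][6] = 4

4


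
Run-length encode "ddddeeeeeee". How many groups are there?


Input: ddddeeeeeee
Scanning for consecutive runs:
  Group 1: 'd' x 4 (positions 0-3)
  Group 2: 'e' x 7 (positions 4-10)
Total groups: 2

2


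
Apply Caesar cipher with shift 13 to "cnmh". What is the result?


Caesar cipher: shift "cnmh" by 13
  'c' (pos 2) + 13 = pos 15 = 'p'
  'n' (pos 13) + 13 = pos 0 = 'a'
  'm' (pos 12) + 13 = pos 25 = 'z'
  'h' (pos 7) + 13 = pos 20 = 'u'
Result: pazu

pazu


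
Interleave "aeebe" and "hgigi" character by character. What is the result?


Interleaving "aeebe" and "hgigi":
  Position 0: 'a' from first, 'h' from second => "ah"
  Position 1: 'e' from first, 'g' from second => "eg"
  Position 2: 'e' from first, 'i' from second => "ei"
  Position 3: 'b' from first, 'g' from second => "bg"
  Position 4: 'e' from first, 'i' from second => "ei"
Result: ahegeibgei

ahegeibgei


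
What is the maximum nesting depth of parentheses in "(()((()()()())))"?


Input: "(()((()()()())))"
Tracking depth:
  Position 0 '(': depth becomes 1
  Position 1 '(': depth becomes 2
  Position 2 ')': depth becomes 1
  Position 3 '(': depth becomes 2
  Position 4 '(': depth becomes 3
  Position 5 '(': depth becomes 4
  Position 6 ')': depth becomes 3
  Position 7 '(': depth becomes 4
  Position 8 ')': depth becomes 3
  Position 9 '(': depth becomes 4
  Position 10 ')': depth becomes 3
  Position 11 '(': depth becomes 4
  Position 12 ')': depth becomes 3
  Position 13 ')': depth becomes 2
  Position 14 ')': depth becomes 1
  Position 15 ')': depth becomes 0
Maximum depth reached: 4

4


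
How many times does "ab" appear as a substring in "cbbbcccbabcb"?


Searching for "ab" in "cbbbcccbabcb"
Scanning each position:
  Position 0: "cb" => no
  Position 1: "bb" => no
  Position 2: "bb" => no
  Position 3: "bc" => no
  Position 4: "cc" => no
  Position 5: "cc" => no
  Position 6: "cb" => no
  Position 7: "ba" => no
  Position 8: "ab" => MATCH
  Position 9: "bc" => no
  Position 10: "cb" => no
Total occurrences: 1

1


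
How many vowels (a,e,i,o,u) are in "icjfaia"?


Input: icjfaia
Checking each character:
  'i' at position 0: vowel (running total: 1)
  'c' at position 1: consonant
  'j' at position 2: consonant
  'f' at position 3: consonant
  'a' at position 4: vowel (running total: 2)
  'i' at position 5: vowel (running total: 3)
  'a' at position 6: vowel (running total: 4)
Total vowels: 4

4


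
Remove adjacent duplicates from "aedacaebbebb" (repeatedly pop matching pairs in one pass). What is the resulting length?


Input: aedacaebbebb
Stack-based adjacent duplicate removal:
  Read 'a': push. Stack: a
  Read 'e': push. Stack: ae
  Read 'd': push. Stack: aed
  Read 'a': push. Stack: aeda
  Read 'c': push. Stack: aedac
  Read 'a': push. Stack: aedaca
  Read 'e': push. Stack: aedacae
  Read 'b': push. Stack: aedacaeb
  Read 'b': matches stack top 'b' => pop. Stack: aedacae
  Read 'e': matches stack top 'e' => pop. Stack: aedaca
  Read 'b': push. Stack: aedacab
  Read 'b': matches stack top 'b' => pop. Stack: aedaca
Final stack: "aedaca" (length 6)

6


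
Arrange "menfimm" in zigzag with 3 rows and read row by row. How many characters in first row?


Zigzag "menfimm" into 3 rows:
Placing characters:
  'm' => row 0
  'e' => row 1
  'n' => row 2
  'f' => row 1
  'i' => row 0
  'm' => row 1
  'm' => row 2
Rows:
  Row 0: "mi"
  Row 1: "efm"
  Row 2: "nm"
First row length: 2

2


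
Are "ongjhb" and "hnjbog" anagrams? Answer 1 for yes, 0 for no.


Strings: "ongjhb", "hnjbog"
Sorted first:  bghjno
Sorted second: bghjno
Sorted forms match => anagrams

1


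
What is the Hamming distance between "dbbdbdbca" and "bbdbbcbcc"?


Comparing "dbbdbdbca" and "bbdbbcbcc" position by position:
  Position 0: 'd' vs 'b' => differ
  Position 1: 'b' vs 'b' => same
  Position 2: 'b' vs 'd' => differ
  Position 3: 'd' vs 'b' => differ
  Position 4: 'b' vs 'b' => same
  Position 5: 'd' vs 'c' => differ
  Position 6: 'b' vs 'b' => same
  Position 7: 'c' vs 'c' => same
  Position 8: 'a' vs 'c' => differ
Total differences (Hamming distance): 5

5


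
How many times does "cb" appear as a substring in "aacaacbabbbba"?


Searching for "cb" in "aacaacbabbbba"
Scanning each position:
  Position 0: "aa" => no
  Position 1: "ac" => no
  Position 2: "ca" => no
  Position 3: "aa" => no
  Position 4: "ac" => no
  Position 5: "cb" => MATCH
  Position 6: "ba" => no
  Position 7: "ab" => no
  Position 8: "bb" => no
  Position 9: "bb" => no
  Position 10: "bb" => no
  Position 11: "ba" => no
Total occurrences: 1

1


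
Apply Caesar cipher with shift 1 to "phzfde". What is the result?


Caesar cipher: shift "phzfde" by 1
  'p' (pos 15) + 1 = pos 16 = 'q'
  'h' (pos 7) + 1 = pos 8 = 'i'
  'z' (pos 25) + 1 = pos 0 = 'a'
  'f' (pos 5) + 1 = pos 6 = 'g'
  'd' (pos 3) + 1 = pos 4 = 'e'
  'e' (pos 4) + 1 = pos 5 = 'f'
Result: qiagef

qiagef


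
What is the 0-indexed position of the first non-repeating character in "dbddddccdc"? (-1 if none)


Input: dbddddccdc
Character frequencies:
  'b': 1
  'c': 3
  'd': 6
Scanning left to right for freq == 1:
  Position 0 ('d'): freq=6, skip
  Position 1 ('b'): unique! => answer = 1

1


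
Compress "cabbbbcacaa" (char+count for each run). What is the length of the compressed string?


Input: cabbbbcacaa
Runs:
  'c' x 1 => "c1"
  'a' x 1 => "a1"
  'b' x 4 => "b4"
  'c' x 1 => "c1"
  'a' x 1 => "a1"
  'c' x 1 => "c1"
  'a' x 2 => "a2"
Compressed: "c1a1b4c1a1c1a2"
Compressed length: 14

14


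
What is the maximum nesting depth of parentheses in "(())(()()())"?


Input: "(())(()()())"
Tracking depth:
  Position 0 '(': depth becomes 1
  Position 1 '(': depth becomes 2
  Position 2 ')': depth becomes 1
  Position 3 ')': depth becomes 0
  Position 4 '(': depth becomes 1
  Position 5 '(': depth becomes 2
  Position 6 ')': depth becomes 1
  Position 7 '(': depth becomes 2
  Position 8 ')': depth becomes 1
  Position 9 '(': depth becomes 2
  Position 10 ')': depth becomes 1
  Position 11 ')': depth becomes 0
Maximum depth reached: 2

2


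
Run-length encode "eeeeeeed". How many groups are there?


Input: eeeeeeed
Scanning for consecutive runs:
  Group 1: 'e' x 7 (positions 0-6)
  Group 2: 'd' x 1 (positions 7-7)
Total groups: 2

2


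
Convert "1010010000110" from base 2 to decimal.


Input: "1010010000110" in base 2
Positional expansion:
  Digit '1' (value 1) x 2^12 = 4096
  Digit '0' (value 0) x 2^11 = 0
  Digit '1' (value 1) x 2^10 = 1024
  Digit '0' (value 0) x 2^9 = 0
  Digit '0' (value 0) x 2^8 = 0
  Digit '1' (value 1) x 2^7 = 128
  Digit '0' (value 0) x 2^6 = 0
  Digit '0' (value 0) x 2^5 = 0
  Digit '0' (value 0) x 2^4 = 0
  Digit '0' (value 0) x 2^3 = 0
  Digit '1' (value 1) x 2^2 = 4
  Digit '1' (value 1) x 2^1 = 2
  Digit '0' (value 0) x 2^0 = 0
Sum = 5254

5254


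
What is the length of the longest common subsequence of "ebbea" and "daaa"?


LCS of "ebbea" and "daaa"
DP table:
           d    a    a    a
      0    0    0    0    0
  e   0    0    0    0    0
  b   0    0    0    0    0
  b   0    0    0    0    0
  e   0    0    0    0    0
  a   0    0    1    1    1
LCS length = dp[5][4] = 1

1


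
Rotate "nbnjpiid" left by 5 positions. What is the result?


Input: "nbnjpiid", rotate left by 5
First 5 characters: "nbnjp"
Remaining characters: "iid"
Concatenate remaining + first: "iid" + "nbnjp" = "iidnbnjp"

iidnbnjp


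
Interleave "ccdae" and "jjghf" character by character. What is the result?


Interleaving "ccdae" and "jjghf":
  Position 0: 'c' from first, 'j' from second => "cj"
  Position 1: 'c' from first, 'j' from second => "cj"
  Position 2: 'd' from first, 'g' from second => "dg"
  Position 3: 'a' from first, 'h' from second => "ah"
  Position 4: 'e' from first, 'f' from second => "ef"
Result: cjcjdgahef

cjcjdgahef


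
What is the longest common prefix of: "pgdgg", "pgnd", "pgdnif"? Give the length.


Words: pgdgg, pgnd, pgdnif
  Position 0: all 'p' => match
  Position 1: all 'g' => match
  Position 2: ('d', 'n', 'd') => mismatch, stop
LCP = "pg" (length 2)

2


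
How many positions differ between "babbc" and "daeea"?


Comparing "babbc" and "daeea" position by position:
  Position 0: 'b' vs 'd' => DIFFER
  Position 1: 'a' vs 'a' => same
  Position 2: 'b' vs 'e' => DIFFER
  Position 3: 'b' vs 'e' => DIFFER
  Position 4: 'c' vs 'a' => DIFFER
Positions that differ: 4

4


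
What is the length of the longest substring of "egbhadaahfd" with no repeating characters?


Input: "egbhadaahfd"
Sliding window (track last position of each char):
  Position 0 ('e'): window [0,0] length 1 -- new best
  Position 1 ('g'): window [0,1] length 2 -- new best
  Position 2 ('b'): window [0,2] length 3 -- new best
  Position 3 ('h'): window [0,3] length 4 -- new best
  Position 4 ('a'): window [0,4] length 5 -- new best
  Position 5 ('d'): window [0,5] length 6 -- new best
  Position 6 ('a'): repeat (last at 4), move window start to 5
  Position 6 ('a'): window [5,6] length 2
  Position 7 ('a'): repeat (last at 6), move window start to 7
  Position 7 ('a'): window [7,7] length 1
  Position 8 ('h'): window [7,8] length 2
  Position 9 ('f'): window [7,9] length 3
  Position 10 ('d'): window [7,10] length 4
Longest substring with no repeats: "egbhad" with length 6

6


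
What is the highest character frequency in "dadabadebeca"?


Input: dadabadebeca
Character counts:
  'a': 4
  'b': 2
  'c': 1
  'd': 3
  'e': 2
Maximum frequency: 4

4


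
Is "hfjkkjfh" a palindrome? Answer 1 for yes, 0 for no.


Input: hfjkkjfh
Reversed: hfjkkjfh
  Compare pos 0 ('h') with pos 7 ('h'): match
  Compare pos 1 ('f') with pos 6 ('f'): match
  Compare pos 2 ('j') with pos 5 ('j'): match
  Compare pos 3 ('k') with pos 4 ('k'): match
Result: palindrome

1


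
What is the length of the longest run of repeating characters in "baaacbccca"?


Input: "baaacbccca"
Scanning for longest run:
  Position 1 ('a'): new char, reset run to 1
  Position 2 ('a'): continues run of 'a', length=2
  Position 3 ('a'): continues run of 'a', length=3
  Position 4 ('c'): new char, reset run to 1
  Position 5 ('b'): new char, reset run to 1
  Position 6 ('c'): new char, reset run to 1
  Position 7 ('c'): continues run of 'c', length=2
  Position 8 ('c'): continues run of 'c', length=3
  Position 9 ('a'): new char, reset run to 1
Longest run: 'a' with length 3

3


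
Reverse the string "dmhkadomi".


Input: dmhkadomi
Reading characters right to left:
  Position 8: 'i'
  Position 7: 'm'
  Position 6: 'o'
  Position 5: 'd'
  Position 4: 'a'
  Position 3: 'k'
  Position 2: 'h'
  Position 1: 'm'
  Position 0: 'd'
Reversed: imodakhmd

imodakhmd


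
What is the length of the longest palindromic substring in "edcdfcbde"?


Input: "edcdfcbde"
Checking substrings for palindromes:
  [1:4] "dcd" (len 3) => palindrome
Longest palindromic substring: "dcd" with length 3

3


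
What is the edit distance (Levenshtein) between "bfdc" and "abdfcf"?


Computing edit distance: "bfdc" -> "abdfcf"
DP table:
           a    b    d    f    c    f
      0    1    2    3    4    5    6
  b   1    1    1    2    3    4    5
  f   2    2    2    2    2    3    4
  d   3    3    3    2    3    3    4
  c   4    4    4    3    3    3    4
Edit distance = dp[4][6] = 4

4


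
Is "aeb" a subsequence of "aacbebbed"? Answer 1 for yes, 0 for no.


Check if "aeb" is a subsequence of "aacbebbed"
Greedy scan:
  Position 0 ('a'): matches sub[0] = 'a'
  Position 1 ('a'): no match needed
  Position 2 ('c'): no match needed
  Position 3 ('b'): no match needed
  Position 4 ('e'): matches sub[1] = 'e'
  Position 5 ('b'): matches sub[2] = 'b'
  Position 6 ('b'): no match needed
  Position 7 ('e'): no match needed
  Position 8 ('d'): no match needed
All 3 characters matched => is a subsequence

1


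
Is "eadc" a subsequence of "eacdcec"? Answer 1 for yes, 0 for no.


Check if "eadc" is a subsequence of "eacdcec"
Greedy scan:
  Position 0 ('e'): matches sub[0] = 'e'
  Position 1 ('a'): matches sub[1] = 'a'
  Position 2 ('c'): no match needed
  Position 3 ('d'): matches sub[2] = 'd'
  Position 4 ('c'): matches sub[3] = 'c'
  Position 5 ('e'): no match needed
  Position 6 ('c'): no match needed
All 4 characters matched => is a subsequence

1


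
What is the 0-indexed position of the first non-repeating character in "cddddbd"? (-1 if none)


Input: cddddbd
Character frequencies:
  'b': 1
  'c': 1
  'd': 5
Scanning left to right for freq == 1:
  Position 0 ('c'): unique! => answer = 0

0


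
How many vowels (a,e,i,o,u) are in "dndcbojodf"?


Input: dndcbojodf
Checking each character:
  'd' at position 0: consonant
  'n' at position 1: consonant
  'd' at position 2: consonant
  'c' at position 3: consonant
  'b' at position 4: consonant
  'o' at position 5: vowel (running total: 1)
  'j' at position 6: consonant
  'o' at position 7: vowel (running total: 2)
  'd' at position 8: consonant
  'f' at position 9: consonant
Total vowels: 2

2


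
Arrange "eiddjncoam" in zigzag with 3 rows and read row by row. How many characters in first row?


Zigzag "eiddjncoam" into 3 rows:
Placing characters:
  'e' => row 0
  'i' => row 1
  'd' => row 2
  'd' => row 1
  'j' => row 0
  'n' => row 1
  'c' => row 2
  'o' => row 1
  'a' => row 0
  'm' => row 1
Rows:
  Row 0: "eja"
  Row 1: "idnom"
  Row 2: "dc"
First row length: 3

3


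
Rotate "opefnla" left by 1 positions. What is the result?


Input: "opefnla", rotate left by 1
First 1 characters: "o"
Remaining characters: "pefnla"
Concatenate remaining + first: "pefnla" + "o" = "pefnlao"

pefnlao


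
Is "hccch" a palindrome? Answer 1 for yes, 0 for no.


Input: hccch
Reversed: hccch
  Compare pos 0 ('h') with pos 4 ('h'): match
  Compare pos 1 ('c') with pos 3 ('c'): match
Result: palindrome

1


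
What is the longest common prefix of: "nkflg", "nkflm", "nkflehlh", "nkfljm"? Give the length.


Words: nkflg, nkflm, nkflehlh, nkfljm
  Position 0: all 'n' => match
  Position 1: all 'k' => match
  Position 2: all 'f' => match
  Position 3: all 'l' => match
  Position 4: ('g', 'm', 'e', 'j') => mismatch, stop
LCP = "nkfl" (length 4)

4


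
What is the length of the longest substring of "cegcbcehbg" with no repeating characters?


Input: "cegcbcehbg"
Sliding window (track last position of each char):
  Position 0 ('c'): window [0,0] length 1 -- new best
  Position 1 ('e'): window [0,1] length 2 -- new best
  Position 2 ('g'): window [0,2] length 3 -- new best
  Position 3 ('c'): repeat (last at 0), move window start to 1
  Position 3 ('c'): window [1,3] length 3
  Position 4 ('b'): window [1,4] length 4 -- new best
  Position 5 ('c'): repeat (last at 3), move window start to 4
  Position 5 ('c'): window [4,5] length 2
  Position 6 ('e'): window [4,6] length 3
  Position 7 ('h'): window [4,7] length 4
  Position 8 ('b'): repeat (last at 4), move window start to 5
  Position 8 ('b'): window [5,8] length 4
  Position 9 ('g'): window [5,9] length 5 -- new best
Longest substring with no repeats: "cehbg" with length 5

5


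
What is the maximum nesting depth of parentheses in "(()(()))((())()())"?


Input: "(()(()))((())()())"
Tracking depth:
  Position 0 '(': depth becomes 1
  Position 1 '(': depth becomes 2
  Position 2 ')': depth becomes 1
  Position 3 '(': depth becomes 2
  Position 4 '(': depth becomes 3
  Position 5 ')': depth becomes 2
  Position 6 ')': depth becomes 1
  Position 7 ')': depth becomes 0
  Position 8 '(': depth becomes 1
  Position 9 '(': depth becomes 2
  Position 10 '(': depth becomes 3
  Position 11 ')': depth becomes 2
  Position 12 ')': depth becomes 1
  Position 13 '(': depth becomes 2
  Position 14 ')': depth becomes 1
  Position 15 '(': depth becomes 2
  Position 16 ')': depth becomes 1
  Position 17 ')': depth becomes 0
Maximum depth reached: 3

3


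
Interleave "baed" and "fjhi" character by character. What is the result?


Interleaving "baed" and "fjhi":
  Position 0: 'b' from first, 'f' from second => "bf"
  Position 1: 'a' from first, 'j' from second => "aj"
  Position 2: 'e' from first, 'h' from second => "eh"
  Position 3: 'd' from first, 'i' from second => "di"
Result: bfajehdi

bfajehdi


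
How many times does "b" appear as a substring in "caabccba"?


Searching for "b" in "caabccba"
Scanning each position:
  Position 0: "c" => no
  Position 1: "a" => no
  Position 2: "a" => no
  Position 3: "b" => MATCH
  Position 4: "c" => no
  Position 5: "c" => no
  Position 6: "b" => MATCH
  Position 7: "a" => no
Total occurrences: 2

2


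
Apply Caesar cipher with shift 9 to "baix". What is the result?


Caesar cipher: shift "baix" by 9
  'b' (pos 1) + 9 = pos 10 = 'k'
  'a' (pos 0) + 9 = pos 9 = 'j'
  'i' (pos 8) + 9 = pos 17 = 'r'
  'x' (pos 23) + 9 = pos 6 = 'g'
Result: kjrg

kjrg


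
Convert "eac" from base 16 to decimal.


Input: "eac" in base 16
Positional expansion:
  Digit 'e' (value 14) x 16^2 = 3584
  Digit 'a' (value 10) x 16^1 = 160
  Digit 'c' (value 12) x 16^0 = 12
Sum = 3756

3756


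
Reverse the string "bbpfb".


Input: bbpfb
Reading characters right to left:
  Position 4: 'b'
  Position 3: 'f'
  Position 2: 'p'
  Position 1: 'b'
  Position 0: 'b'
Reversed: bfpbb

bfpbb


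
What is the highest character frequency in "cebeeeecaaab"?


Input: cebeeeecaaab
Character counts:
  'a': 3
  'b': 2
  'c': 2
  'e': 5
Maximum frequency: 5

5


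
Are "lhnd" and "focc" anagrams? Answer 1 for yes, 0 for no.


Strings: "lhnd", "focc"
Sorted first:  dhln
Sorted second: ccfo
Differ at position 0: 'd' vs 'c' => not anagrams

0


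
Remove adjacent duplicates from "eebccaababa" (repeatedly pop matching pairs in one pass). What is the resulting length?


Input: eebccaababa
Stack-based adjacent duplicate removal:
  Read 'e': push. Stack: e
  Read 'e': matches stack top 'e' => pop. Stack: (empty)
  Read 'b': push. Stack: b
  Read 'c': push. Stack: bc
  Read 'c': matches stack top 'c' => pop. Stack: b
  Read 'a': push. Stack: ba
  Read 'a': matches stack top 'a' => pop. Stack: b
  Read 'b': matches stack top 'b' => pop. Stack: (empty)
  Read 'a': push. Stack: a
  Read 'b': push. Stack: ab
  Read 'a': push. Stack: aba
Final stack: "aba" (length 3)

3


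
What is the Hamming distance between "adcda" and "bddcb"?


Comparing "adcda" and "bddcb" position by position:
  Position 0: 'a' vs 'b' => differ
  Position 1: 'd' vs 'd' => same
  Position 2: 'c' vs 'd' => differ
  Position 3: 'd' vs 'c' => differ
  Position 4: 'a' vs 'b' => differ
Total differences (Hamming distance): 4

4


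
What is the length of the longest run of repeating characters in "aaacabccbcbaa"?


Input: "aaacabccbcbaa"
Scanning for longest run:
  Position 1 ('a'): continues run of 'a', length=2
  Position 2 ('a'): continues run of 'a', length=3
  Position 3 ('c'): new char, reset run to 1
  Position 4 ('a'): new char, reset run to 1
  Position 5 ('b'): new char, reset run to 1
  Position 6 ('c'): new char, reset run to 1
  Position 7 ('c'): continues run of 'c', length=2
  Position 8 ('b'): new char, reset run to 1
  Position 9 ('c'): new char, reset run to 1
  Position 10 ('b'): new char, reset run to 1
  Position 11 ('a'): new char, reset run to 1
  Position 12 ('a'): continues run of 'a', length=2
Longest run: 'a' with length 3

3


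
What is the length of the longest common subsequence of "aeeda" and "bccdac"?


LCS of "aeeda" and "bccdac"
DP table:
           b    c    c    d    a    c
      0    0    0    0    0    0    0
  a   0    0    0    0    0    1    1
  e   0    0    0    0    0    1    1
  e   0    0    0    0    0    1    1
  d   0    0    0    0    1    1    1
  a   0    0    0    0    1    2    2
LCS length = dp[5][6] = 2

2


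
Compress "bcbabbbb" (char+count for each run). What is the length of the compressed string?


Input: bcbabbbb
Runs:
  'b' x 1 => "b1"
  'c' x 1 => "c1"
  'b' x 1 => "b1"
  'a' x 1 => "a1"
  'b' x 4 => "b4"
Compressed: "b1c1b1a1b4"
Compressed length: 10

10


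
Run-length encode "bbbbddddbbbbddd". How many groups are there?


Input: bbbbddddbbbbddd
Scanning for consecutive runs:
  Group 1: 'b' x 4 (positions 0-3)
  Group 2: 'd' x 4 (positions 4-7)
  Group 3: 'b' x 4 (positions 8-11)
  Group 4: 'd' x 3 (positions 12-14)
Total groups: 4

4


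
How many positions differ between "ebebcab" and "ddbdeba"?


Comparing "ebebcab" and "ddbdeba" position by position:
  Position 0: 'e' vs 'd' => DIFFER
  Position 1: 'b' vs 'd' => DIFFER
  Position 2: 'e' vs 'b' => DIFFER
  Position 3: 'b' vs 'd' => DIFFER
  Position 4: 'c' vs 'e' => DIFFER
  Position 5: 'a' vs 'b' => DIFFER
  Position 6: 'b' vs 'a' => DIFFER
Positions that differ: 7

7


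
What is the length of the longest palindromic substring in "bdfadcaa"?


Input: "bdfadcaa"
Checking substrings for palindromes:
  [6:8] "aa" (len 2) => palindrome
Longest palindromic substring: "aa" with length 2

2


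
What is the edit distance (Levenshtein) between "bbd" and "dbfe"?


Computing edit distance: "bbd" -> "dbfe"
DP table:
           d    b    f    e
      0    1    2    3    4
  b   1    1    1    2    3
  b   2    2    1    2    3
  d   3    2    2    2    3
Edit distance = dp[3][4] = 3

3


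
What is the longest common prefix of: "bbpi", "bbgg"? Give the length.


Words: bbpi, bbgg
  Position 0: all 'b' => match
  Position 1: all 'b' => match
  Position 2: ('p', 'g') => mismatch, stop
LCP = "bb" (length 2)

2


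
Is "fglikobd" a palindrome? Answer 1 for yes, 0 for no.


Input: fglikobd
Reversed: dbokilgf
  Compare pos 0 ('f') with pos 7 ('d'): MISMATCH
  Compare pos 1 ('g') with pos 6 ('b'): MISMATCH
  Compare pos 2 ('l') with pos 5 ('o'): MISMATCH
  Compare pos 3 ('i') with pos 4 ('k'): MISMATCH
Result: not a palindrome

0


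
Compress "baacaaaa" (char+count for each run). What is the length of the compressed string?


Input: baacaaaa
Runs:
  'b' x 1 => "b1"
  'a' x 2 => "a2"
  'c' x 1 => "c1"
  'a' x 4 => "a4"
Compressed: "b1a2c1a4"
Compressed length: 8

8


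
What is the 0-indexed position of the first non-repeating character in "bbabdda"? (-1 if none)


Input: bbabdda
Character frequencies:
  'a': 2
  'b': 3
  'd': 2
Scanning left to right for freq == 1:
  Position 0 ('b'): freq=3, skip
  Position 1 ('b'): freq=3, skip
  Position 2 ('a'): freq=2, skip
  Position 3 ('b'): freq=3, skip
  Position 4 ('d'): freq=2, skip
  Position 5 ('d'): freq=2, skip
  Position 6 ('a'): freq=2, skip
  No unique character found => answer = -1

-1


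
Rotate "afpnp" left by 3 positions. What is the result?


Input: "afpnp", rotate left by 3
First 3 characters: "afp"
Remaining characters: "np"
Concatenate remaining + first: "np" + "afp" = "npafp"

npafp


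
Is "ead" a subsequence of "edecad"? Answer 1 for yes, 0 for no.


Check if "ead" is a subsequence of "edecad"
Greedy scan:
  Position 0 ('e'): matches sub[0] = 'e'
  Position 1 ('d'): no match needed
  Position 2 ('e'): no match needed
  Position 3 ('c'): no match needed
  Position 4 ('a'): matches sub[1] = 'a'
  Position 5 ('d'): matches sub[2] = 'd'
All 3 characters matched => is a subsequence

1


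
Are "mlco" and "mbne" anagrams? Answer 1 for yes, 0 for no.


Strings: "mlco", "mbne"
Sorted first:  clmo
Sorted second: bemn
Differ at position 0: 'c' vs 'b' => not anagrams

0


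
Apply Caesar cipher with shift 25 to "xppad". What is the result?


Caesar cipher: shift "xppad" by 25
  'x' (pos 23) + 25 = pos 22 = 'w'
  'p' (pos 15) + 25 = pos 14 = 'o'
  'p' (pos 15) + 25 = pos 14 = 'o'
  'a' (pos 0) + 25 = pos 25 = 'z'
  'd' (pos 3) + 25 = pos 2 = 'c'
Result: woozc

woozc


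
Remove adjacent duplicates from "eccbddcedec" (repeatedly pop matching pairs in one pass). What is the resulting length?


Input: eccbddcedec
Stack-based adjacent duplicate removal:
  Read 'e': push. Stack: e
  Read 'c': push. Stack: ec
  Read 'c': matches stack top 'c' => pop. Stack: e
  Read 'b': push. Stack: eb
  Read 'd': push. Stack: ebd
  Read 'd': matches stack top 'd' => pop. Stack: eb
  Read 'c': push. Stack: ebc
  Read 'e': push. Stack: ebce
  Read 'd': push. Stack: ebced
  Read 'e': push. Stack: ebcede
  Read 'c': push. Stack: ebcedec
Final stack: "ebcedec" (length 7)

7


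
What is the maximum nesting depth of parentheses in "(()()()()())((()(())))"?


Input: "(()()()()())((()(())))"
Tracking depth:
  Position 0 '(': depth becomes 1
  Position 1 '(': depth becomes 2
  Position 2 ')': depth becomes 1
  Position 3 '(': depth becomes 2
  Position 4 ')': depth becomes 1
  Position 5 '(': depth becomes 2
  Position 6 ')': depth becomes 1
  Position 7 '(': depth becomes 2
  Position 8 ')': depth becomes 1
  Position 9 '(': depth becomes 2
  Position 10 ')': depth becomes 1
  Position 11 ')': depth becomes 0
  Position 12 '(': depth becomes 1
  Position 13 '(': depth becomes 2
  Position 14 '(': depth becomes 3
  Position 15 ')': depth becomes 2
  Position 16 '(': depth becomes 3
  Position 17 '(': depth becomes 4
  Position 18 ')': depth becomes 3
  Position 19 ')': depth becomes 2
  Position 20 ')': depth becomes 1
  Position 21 ')': depth becomes 0
Maximum depth reached: 4

4


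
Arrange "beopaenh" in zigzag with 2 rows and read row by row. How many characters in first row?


Zigzag "beopaenh" into 2 rows:
Placing characters:
  'b' => row 0
  'e' => row 1
  'o' => row 0
  'p' => row 1
  'a' => row 0
  'e' => row 1
  'n' => row 0
  'h' => row 1
Rows:
  Row 0: "boan"
  Row 1: "epeh"
First row length: 4

4


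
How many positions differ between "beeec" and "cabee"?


Comparing "beeec" and "cabee" position by position:
  Position 0: 'b' vs 'c' => DIFFER
  Position 1: 'e' vs 'a' => DIFFER
  Position 2: 'e' vs 'b' => DIFFER
  Position 3: 'e' vs 'e' => same
  Position 4: 'c' vs 'e' => DIFFER
Positions that differ: 4

4


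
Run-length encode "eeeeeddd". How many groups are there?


Input: eeeeeddd
Scanning for consecutive runs:
  Group 1: 'e' x 5 (positions 0-4)
  Group 2: 'd' x 3 (positions 5-7)
Total groups: 2

2


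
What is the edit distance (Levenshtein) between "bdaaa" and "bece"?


Computing edit distance: "bdaaa" -> "bece"
DP table:
           b    e    c    e
      0    1    2    3    4
  b   1    0    1    2    3
  d   2    1    1    2    3
  a   3    2    2    2    3
  a   4    3    3    3    3
  a   5    4    4    4    4
Edit distance = dp[5][4] = 4

4


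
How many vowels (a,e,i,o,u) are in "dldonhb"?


Input: dldonhb
Checking each character:
  'd' at position 0: consonant
  'l' at position 1: consonant
  'd' at position 2: consonant
  'o' at position 3: vowel (running total: 1)
  'n' at position 4: consonant
  'h' at position 5: consonant
  'b' at position 6: consonant
Total vowels: 1

1


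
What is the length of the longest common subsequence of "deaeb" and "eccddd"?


LCS of "deaeb" and "eccddd"
DP table:
           e    c    c    d    d    d
      0    0    0    0    0    0    0
  d   0    0    0    0    1    1    1
  e   0    1    1    1    1    1    1
  a   0    1    1    1    1    1    1
  e   0    1    1    1    1    1    1
  b   0    1    1    1    1    1    1
LCS length = dp[5][6] = 1

1


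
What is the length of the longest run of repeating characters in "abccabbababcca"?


Input: "abccabbababcca"
Scanning for longest run:
  Position 1 ('b'): new char, reset run to 1
  Position 2 ('c'): new char, reset run to 1
  Position 3 ('c'): continues run of 'c', length=2
  Position 4 ('a'): new char, reset run to 1
  Position 5 ('b'): new char, reset run to 1
  Position 6 ('b'): continues run of 'b', length=2
  Position 7 ('a'): new char, reset run to 1
  Position 8 ('b'): new char, reset run to 1
  Position 9 ('a'): new char, reset run to 1
  Position 10 ('b'): new char, reset run to 1
  Position 11 ('c'): new char, reset run to 1
  Position 12 ('c'): continues run of 'c', length=2
  Position 13 ('a'): new char, reset run to 1
Longest run: 'c' with length 2

2


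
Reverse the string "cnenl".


Input: cnenl
Reading characters right to left:
  Position 4: 'l'
  Position 3: 'n'
  Position 2: 'e'
  Position 1: 'n'
  Position 0: 'c'
Reversed: lnenc

lnenc


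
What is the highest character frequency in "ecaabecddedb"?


Input: ecaabecddedb
Character counts:
  'a': 2
  'b': 2
  'c': 2
  'd': 3
  'e': 3
Maximum frequency: 3

3


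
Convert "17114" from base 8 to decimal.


Input: "17114" in base 8
Positional expansion:
  Digit '1' (value 1) x 8^4 = 4096
  Digit '7' (value 7) x 8^3 = 3584
  Digit '1' (value 1) x 8^2 = 64
  Digit '1' (value 1) x 8^1 = 8
  Digit '4' (value 4) x 8^0 = 4
Sum = 7756

7756


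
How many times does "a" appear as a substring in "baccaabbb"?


Searching for "a" in "baccaabbb"
Scanning each position:
  Position 0: "b" => no
  Position 1: "a" => MATCH
  Position 2: "c" => no
  Position 3: "c" => no
  Position 4: "a" => MATCH
  Position 5: "a" => MATCH
  Position 6: "b" => no
  Position 7: "b" => no
  Position 8: "b" => no
Total occurrences: 3

3


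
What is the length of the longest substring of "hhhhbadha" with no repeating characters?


Input: "hhhhbadha"
Sliding window (track last position of each char):
  Position 0 ('h'): window [0,0] length 1 -- new best
  Position 1 ('h'): repeat (last at 0), move window start to 1
  Position 1 ('h'): window [1,1] length 1
  Position 2 ('h'): repeat (last at 1), move window start to 2
  Position 2 ('h'): window [2,2] length 1
  Position 3 ('h'): repeat (last at 2), move window start to 3
  Position 3 ('h'): window [3,3] length 1
  Position 4 ('b'): window [3,4] length 2 -- new best
  Position 5 ('a'): window [3,5] length 3 -- new best
  Position 6 ('d'): window [3,6] length 4 -- new best
  Position 7 ('h'): repeat (last at 3), move window start to 4
  Position 7 ('h'): window [4,7] length 4
  Position 8 ('a'): repeat (last at 5), move window start to 6
  Position 8 ('a'): window [6,8] length 3
Longest substring with no repeats: "hbad" with length 4

4


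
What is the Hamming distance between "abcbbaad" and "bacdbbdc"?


Comparing "abcbbaad" and "bacdbbdc" position by position:
  Position 0: 'a' vs 'b' => differ
  Position 1: 'b' vs 'a' => differ
  Position 2: 'c' vs 'c' => same
  Position 3: 'b' vs 'd' => differ
  Position 4: 'b' vs 'b' => same
  Position 5: 'a' vs 'b' => differ
  Position 6: 'a' vs 'd' => differ
  Position 7: 'd' vs 'c' => differ
Total differences (Hamming distance): 6

6


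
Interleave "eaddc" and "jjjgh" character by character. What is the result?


Interleaving "eaddc" and "jjjgh":
  Position 0: 'e' from first, 'j' from second => "ej"
  Position 1: 'a' from first, 'j' from second => "aj"
  Position 2: 'd' from first, 'j' from second => "dj"
  Position 3: 'd' from first, 'g' from second => "dg"
  Position 4: 'c' from first, 'h' from second => "ch"
Result: ejajdjdgch

ejajdjdgch


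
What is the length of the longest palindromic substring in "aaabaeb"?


Input: "aaabaeb"
Checking substrings for palindromes:
  [0:3] "aaa" (len 3) => palindrome
  [2:5] "aba" (len 3) => palindrome
  [0:2] "aa" (len 2) => palindrome
  [1:3] "aa" (len 2) => palindrome
Longest palindromic substring: "aaa" with length 3

3


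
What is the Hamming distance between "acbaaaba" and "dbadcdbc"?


Comparing "acbaaaba" and "dbadcdbc" position by position:
  Position 0: 'a' vs 'd' => differ
  Position 1: 'c' vs 'b' => differ
  Position 2: 'b' vs 'a' => differ
  Position 3: 'a' vs 'd' => differ
  Position 4: 'a' vs 'c' => differ
  Position 5: 'a' vs 'd' => differ
  Position 6: 'b' vs 'b' => same
  Position 7: 'a' vs 'c' => differ
Total differences (Hamming distance): 7

7


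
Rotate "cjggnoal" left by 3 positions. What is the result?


Input: "cjggnoal", rotate left by 3
First 3 characters: "cjg"
Remaining characters: "gnoal"
Concatenate remaining + first: "gnoal" + "cjg" = "gnoalcjg"

gnoalcjg


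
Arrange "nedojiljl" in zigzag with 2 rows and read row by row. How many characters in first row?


Zigzag "nedojiljl" into 2 rows:
Placing characters:
  'n' => row 0
  'e' => row 1
  'd' => row 0
  'o' => row 1
  'j' => row 0
  'i' => row 1
  'l' => row 0
  'j' => row 1
  'l' => row 0
Rows:
  Row 0: "ndjll"
  Row 1: "eoij"
First row length: 5

5


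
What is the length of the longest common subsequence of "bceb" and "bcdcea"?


LCS of "bceb" and "bcdcea"
DP table:
           b    c    d    c    e    a
      0    0    0    0    0    0    0
  b   0    1    1    1    1    1    1
  c   0    1    2    2    2    2    2
  e   0    1    2    2    2    3    3
  b   0    1    2    2    2    3    3
LCS length = dp[4][6] = 3

3


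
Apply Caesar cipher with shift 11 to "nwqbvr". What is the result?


Caesar cipher: shift "nwqbvr" by 11
  'n' (pos 13) + 11 = pos 24 = 'y'
  'w' (pos 22) + 11 = pos 7 = 'h'
  'q' (pos 16) + 11 = pos 1 = 'b'
  'b' (pos 1) + 11 = pos 12 = 'm'
  'v' (pos 21) + 11 = pos 6 = 'g'
  'r' (pos 17) + 11 = pos 2 = 'c'
Result: yhbmgc

yhbmgc
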